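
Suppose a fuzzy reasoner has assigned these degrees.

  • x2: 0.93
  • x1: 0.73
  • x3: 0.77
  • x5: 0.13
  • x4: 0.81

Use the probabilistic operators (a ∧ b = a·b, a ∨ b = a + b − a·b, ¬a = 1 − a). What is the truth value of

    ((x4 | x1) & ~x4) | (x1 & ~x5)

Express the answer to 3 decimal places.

x4 | x1 = a + b − a·b on (0.8100, 0.7300) = 0.9487
~x4 = 1 − 0.8100 = 0.1900
(x4 | x1) & ~x4 = a·b on (0.9487, 0.1900) = 0.1803
~x5 = 1 − 0.1300 = 0.8700
x1 & ~x5 = a·b on (0.7300, 0.8700) = 0.6351
((x4 | x1) & ~x4) | (x1 & ~x5) = a + b − a·b on (0.1803, 0.6351) = 0.7009

0.701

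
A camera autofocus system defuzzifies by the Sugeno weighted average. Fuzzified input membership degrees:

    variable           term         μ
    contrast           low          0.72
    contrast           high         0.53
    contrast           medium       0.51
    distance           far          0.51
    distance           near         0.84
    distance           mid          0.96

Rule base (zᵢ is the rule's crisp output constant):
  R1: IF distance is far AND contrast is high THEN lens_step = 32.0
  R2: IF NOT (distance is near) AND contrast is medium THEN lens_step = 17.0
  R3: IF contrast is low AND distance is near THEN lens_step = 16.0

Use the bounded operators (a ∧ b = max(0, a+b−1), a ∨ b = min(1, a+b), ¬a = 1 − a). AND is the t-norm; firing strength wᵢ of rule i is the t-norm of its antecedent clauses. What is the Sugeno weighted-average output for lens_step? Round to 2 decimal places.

R1 (z=32.0): far=0.51, high=0.53; AND[max(0, a+b−1)] → w = 0.04
R2 (z=17.0): ¬near=1−0.84=0.16, medium=0.51; AND[max(0, a+b−1)] → w = 0.00
R3 (z=16.0): low=0.72, near=0.84; AND[max(0, a+b−1)] → w = 0.56
Weighted average = (0.04·32.0 + 0.00·17.0 + 0.56·16.0) / (0.04 + 0.00 + 0.56)
  = 10.2400 / 0.6000 = 17.07

17.07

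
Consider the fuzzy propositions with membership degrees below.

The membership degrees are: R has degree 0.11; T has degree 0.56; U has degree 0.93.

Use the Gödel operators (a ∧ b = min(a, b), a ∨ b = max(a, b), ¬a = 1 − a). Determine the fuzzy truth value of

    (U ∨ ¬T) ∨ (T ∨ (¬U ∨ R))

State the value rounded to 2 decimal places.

0.93

¬T = 1 − 0.56 = 0.44
U ∨ ¬T = max(a, b) on (0.93, 0.44) = 0.93
¬U = 1 − 0.93 = 0.07
¬U ∨ R = max(a, b) on (0.07, 0.11) = 0.11
T ∨ (¬U ∨ R) = max(a, b) on (0.56, 0.11) = 0.56
(U ∨ ¬T) ∨ (T ∨ (¬U ∨ R)) = max(a, b) on (0.93, 0.56) = 0.93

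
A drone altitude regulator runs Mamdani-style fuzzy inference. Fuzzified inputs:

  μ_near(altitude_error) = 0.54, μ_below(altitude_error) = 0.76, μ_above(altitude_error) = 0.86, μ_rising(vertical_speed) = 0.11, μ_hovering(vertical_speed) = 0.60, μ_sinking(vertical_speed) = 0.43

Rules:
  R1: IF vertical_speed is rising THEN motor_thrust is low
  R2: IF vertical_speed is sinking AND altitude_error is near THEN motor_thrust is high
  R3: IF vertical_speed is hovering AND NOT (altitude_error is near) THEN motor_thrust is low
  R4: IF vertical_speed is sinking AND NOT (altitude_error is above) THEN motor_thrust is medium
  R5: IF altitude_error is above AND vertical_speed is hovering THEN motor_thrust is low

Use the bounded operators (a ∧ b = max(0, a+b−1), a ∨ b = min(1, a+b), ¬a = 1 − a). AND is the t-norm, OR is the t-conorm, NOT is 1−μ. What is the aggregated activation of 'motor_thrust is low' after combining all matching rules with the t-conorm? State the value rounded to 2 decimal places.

R1: rising=0.11 → w = 0.11
R2: sinking=0.43, near=0.54; AND[max(0, a+b−1)] → w = 0.00
R3: hovering=0.60, ¬near=1−0.54=0.46; AND[max(0, a+b−1)] → w = 0.06
R4: sinking=0.43, ¬above=1−0.86=0.14; AND[max(0, a+b−1)] → w = 0.00
R5: above=0.86, hovering=0.60; AND[max(0, a+b−1)] → w = 0.46
Rules with consequent 'low': {R1, R3, R5} → strengths 0.11, 0.06, 0.46
Aggregate via t-conorm [min(1, a+b)]: 0.63

0.63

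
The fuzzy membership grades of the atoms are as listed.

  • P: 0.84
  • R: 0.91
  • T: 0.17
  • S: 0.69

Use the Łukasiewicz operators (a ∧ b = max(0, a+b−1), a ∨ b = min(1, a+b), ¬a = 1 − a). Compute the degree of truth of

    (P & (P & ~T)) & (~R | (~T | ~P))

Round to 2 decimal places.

~T = 1 − 0.17 = 0.83
P & ~T = max(0, a+b−1) on (0.84, 0.83) = 0.67
P & (P & ~T) = max(0, a+b−1) on (0.84, 0.67) = 0.51
~R = 1 − 0.91 = 0.09
~T = 1 − 0.17 = 0.83
~P = 1 − 0.84 = 0.16
~T | ~P = min(1, a+b) on (0.83, 0.16) = 0.99
~R | (~T | ~P) = min(1, a+b) on (0.09, 0.99) = 1.00
(P & (P & ~T)) & (~R | (~T | ~P)) = max(0, a+b−1) on (0.51, 1.00) = 0.51

0.51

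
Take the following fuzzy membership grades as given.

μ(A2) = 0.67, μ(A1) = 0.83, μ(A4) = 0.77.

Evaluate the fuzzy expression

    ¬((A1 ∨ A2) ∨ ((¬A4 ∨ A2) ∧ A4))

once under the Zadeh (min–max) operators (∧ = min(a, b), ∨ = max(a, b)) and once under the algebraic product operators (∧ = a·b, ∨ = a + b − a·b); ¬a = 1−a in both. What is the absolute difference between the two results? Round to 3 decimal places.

Under Zadeh (min–max):
  A1 ∨ A2 = max(a, b) on (0.83, 0.67) = 0.83
  ¬A4 = 1 − 0.77 = 0.23
  ¬A4 ∨ A2 = max(a, b) on (0.23, 0.67) = 0.67
  (¬A4 ∨ A2) ∧ A4 = min(a, b) on (0.67, 0.77) = 0.67
  (A1 ∨ A2) ∨ ((¬A4 ∨ A2) ∧ A4) = max(a, b) on (0.83, 0.67) = 0.83
  ¬((A1 ∨ A2) ∨ ((¬A4 ∨ A2) ∧ A4)) = 1 − 0.83 = 0.17
  → value = 0.1700
Under algebraic product:
  A1 ∨ A2 = a + b − a·b on (0.8300, 0.6700) = 0.9439
  ¬A4 = 1 − 0.7700 = 0.2300
  ¬A4 ∨ A2 = a + b − a·b on (0.2300, 0.6700) = 0.7459
  (¬A4 ∨ A2) ∧ A4 = a·b on (0.7459, 0.7700) = 0.5743
  (A1 ∨ A2) ∨ ((¬A4 ∨ A2) ∧ A4) = a + b − a·b on (0.9439, 0.5743) = 0.9761
  ¬((A1 ∨ A2) ∨ ((¬A4 ∨ A2) ∧ A4)) = 1 − 0.9761 = 0.0239
  → value = 0.0239
|0.1700 − 0.0239| = 0.146

0.146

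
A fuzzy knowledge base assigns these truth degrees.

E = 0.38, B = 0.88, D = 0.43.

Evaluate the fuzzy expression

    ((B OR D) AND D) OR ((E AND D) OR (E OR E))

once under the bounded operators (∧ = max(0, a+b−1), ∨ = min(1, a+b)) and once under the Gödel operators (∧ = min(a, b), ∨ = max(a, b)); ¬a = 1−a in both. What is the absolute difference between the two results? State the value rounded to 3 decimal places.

Under bounded:
  B OR D = min(1, a+b) on (0.88, 0.43) = 1.00
  (B OR D) AND D = max(0, a+b−1) on (1.00, 0.43) = 0.43
  E AND D = max(0, a+b−1) on (0.38, 0.43) = 0.00
  E OR E = min(1, a+b) on (0.38, 0.38) = 0.76
  (E AND D) OR (E OR E) = min(1, a+b) on (0.00, 0.76) = 0.76
  ((B OR D) AND D) OR ((E AND D) OR (E OR E)) = min(1, a+b) on (0.43, 0.76) = 1.00
  → value = 1.0000
Under Gödel:
  B OR D = max(a, b) on (0.88, 0.43) = 0.88
  (B OR D) AND D = min(a, b) on (0.88, 0.43) = 0.43
  E AND D = min(a, b) on (0.38, 0.43) = 0.38
  E OR E = max(a, b) on (0.38, 0.38) = 0.38
  (E AND D) OR (E OR E) = max(a, b) on (0.38, 0.38) = 0.38
  ((B OR D) AND D) OR ((E AND D) OR (E OR E)) = max(a, b) on (0.43, 0.38) = 0.43
  → value = 0.4300
|1.0000 − 0.4300| = 0.570

0.570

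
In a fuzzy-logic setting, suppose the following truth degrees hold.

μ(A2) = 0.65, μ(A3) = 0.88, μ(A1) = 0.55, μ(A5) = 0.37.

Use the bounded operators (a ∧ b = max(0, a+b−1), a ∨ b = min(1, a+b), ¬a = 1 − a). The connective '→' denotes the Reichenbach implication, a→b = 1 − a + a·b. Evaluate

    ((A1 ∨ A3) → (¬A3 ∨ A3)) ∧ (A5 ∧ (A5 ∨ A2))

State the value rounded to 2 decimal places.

0.37

A1 ∨ A3 = min(1, a+b) on (0.55, 0.88) = 1.00
¬A3 = 1 − 0.88 = 0.12
¬A3 ∨ A3 = min(1, a+b) on (0.12, 0.88) = 1.00
(A1 ∨ A3) → (¬A3 ∨ A3)  [Reichenbach: 1 − a + a·b] with a=1.00, b=1.00 → 1.00
A5 ∨ A2 = min(1, a+b) on (0.37, 0.65) = 1.00
A5 ∧ (A5 ∨ A2) = max(0, a+b−1) on (0.37, 1.00) = 0.37
((A1 ∨ A3) → (¬A3 ∨ A3)) ∧ (A5 ∧ (A5 ∨ A2)) = max(0, a+b−1) on (1.00, 0.37) = 0.37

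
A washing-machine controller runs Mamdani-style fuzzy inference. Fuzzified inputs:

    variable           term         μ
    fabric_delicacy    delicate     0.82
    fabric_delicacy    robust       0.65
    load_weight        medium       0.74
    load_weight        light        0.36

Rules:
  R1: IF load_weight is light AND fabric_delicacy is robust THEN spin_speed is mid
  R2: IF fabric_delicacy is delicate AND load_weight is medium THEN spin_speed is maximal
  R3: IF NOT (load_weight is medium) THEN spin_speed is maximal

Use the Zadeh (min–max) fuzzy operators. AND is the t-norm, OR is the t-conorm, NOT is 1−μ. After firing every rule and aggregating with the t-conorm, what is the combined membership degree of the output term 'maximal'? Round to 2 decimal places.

0.74

R1: light=0.36, robust=0.65; AND[min(a, b)] → w = 0.36
R2: delicate=0.82, medium=0.74; AND[min(a, b)] → w = 0.74
R3: ¬medium=1−0.74=0.26 → w = 0.26
Rules with consequent 'maximal': {R2, R3} → strengths 0.74, 0.26
Aggregate via t-conorm [max(a, b)]: 0.74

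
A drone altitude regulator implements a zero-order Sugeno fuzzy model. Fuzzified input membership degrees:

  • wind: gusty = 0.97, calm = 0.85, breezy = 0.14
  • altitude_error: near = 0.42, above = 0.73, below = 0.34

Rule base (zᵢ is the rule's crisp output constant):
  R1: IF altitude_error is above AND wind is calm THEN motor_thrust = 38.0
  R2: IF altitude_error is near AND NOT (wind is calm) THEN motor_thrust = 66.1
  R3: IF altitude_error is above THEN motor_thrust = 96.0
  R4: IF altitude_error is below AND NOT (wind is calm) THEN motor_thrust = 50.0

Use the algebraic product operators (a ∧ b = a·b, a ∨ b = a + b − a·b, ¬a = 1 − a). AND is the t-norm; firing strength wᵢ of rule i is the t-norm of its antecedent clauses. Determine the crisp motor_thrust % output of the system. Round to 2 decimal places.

68.54

R1 (z=38.0): above=0.73, calm=0.85; AND[a·b] → w = 0.6205
R2 (z=66.1): near=0.42, ¬calm=1−0.85=0.15; AND[a·b] → w = 0.0630
R3 (z=96.0): above=0.73 → w = 0.7300
R4 (z=50.0): below=0.34, ¬calm=1−0.85=0.15; AND[a·b] → w = 0.0510
Weighted average = (0.6205·38.0 + 0.0630·66.1 + 0.7300·96.0 + 0.0510·50.0) / (0.6205 + 0.0630 + 0.7300 + 0.0510)
  = 100.3733 / 1.4645 = 68.54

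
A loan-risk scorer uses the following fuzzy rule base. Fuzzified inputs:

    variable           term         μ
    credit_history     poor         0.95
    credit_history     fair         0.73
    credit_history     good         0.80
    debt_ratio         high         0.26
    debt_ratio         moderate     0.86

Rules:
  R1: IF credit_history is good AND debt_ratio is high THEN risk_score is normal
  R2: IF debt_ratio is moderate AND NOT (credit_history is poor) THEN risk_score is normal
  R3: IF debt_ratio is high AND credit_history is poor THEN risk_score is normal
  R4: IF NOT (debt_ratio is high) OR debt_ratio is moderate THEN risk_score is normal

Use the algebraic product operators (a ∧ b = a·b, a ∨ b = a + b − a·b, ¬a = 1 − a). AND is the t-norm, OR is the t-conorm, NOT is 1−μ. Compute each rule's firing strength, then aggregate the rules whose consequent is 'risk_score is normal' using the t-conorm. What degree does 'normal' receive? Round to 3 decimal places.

0.979

R1: good=0.80, high=0.26; AND[a·b] → w = 0.2080
R2: moderate=0.86, ¬poor=1−0.95=0.05; AND[a·b] → w = 0.0430
R3: high=0.26, poor=0.95; AND[a·b] → w = 0.2470
R4: ¬high=1−0.26=0.74, moderate=0.86; OR[a + b − a·b] → w = 0.9636
Rules with consequent 'normal': {R1, R2, R3, R4} → strengths 0.2080, 0.0430, 0.2470, 0.9636
Aggregate via t-conorm [a + b − a·b]: 0.9792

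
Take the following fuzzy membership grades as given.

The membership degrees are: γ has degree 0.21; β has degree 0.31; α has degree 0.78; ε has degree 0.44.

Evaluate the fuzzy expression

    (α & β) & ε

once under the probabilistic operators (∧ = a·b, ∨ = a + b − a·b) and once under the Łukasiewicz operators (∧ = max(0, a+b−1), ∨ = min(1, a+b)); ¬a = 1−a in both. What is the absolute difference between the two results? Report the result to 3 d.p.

Under probabilistic:
  α & β = a·b on (0.7800, 0.3100) = 0.2418
  (α & β) & ε = a·b on (0.2418, 0.4400) = 0.1064
  → value = 0.1064
Under Łukasiewicz:
  α & β = max(0, a+b−1) on (0.78, 0.31) = 0.09
  (α & β) & ε = max(0, a+b−1) on (0.09, 0.44) = 0.00
  → value = 0.0000
|0.1064 − 0.0000| = 0.106

0.106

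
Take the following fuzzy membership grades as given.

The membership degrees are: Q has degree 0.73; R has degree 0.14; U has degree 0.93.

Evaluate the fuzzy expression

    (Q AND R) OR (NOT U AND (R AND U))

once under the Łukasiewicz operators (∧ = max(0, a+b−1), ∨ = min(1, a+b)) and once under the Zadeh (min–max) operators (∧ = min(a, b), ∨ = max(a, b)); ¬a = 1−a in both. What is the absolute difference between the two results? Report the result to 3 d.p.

0.140

Under Łukasiewicz:
  Q AND R = max(0, a+b−1) on (0.73, 0.14) = 0.00
  NOT U = 1 − 0.93 = 0.07
  R AND U = max(0, a+b−1) on (0.14, 0.93) = 0.07
  NOT U AND (R AND U) = max(0, a+b−1) on (0.07, 0.07) = 0.00
  (Q AND R) OR (NOT U AND (R AND U)) = min(1, a+b) on (0.00, 0.00) = 0.00
  → value = 0.0000
Under Zadeh (min–max):
  Q AND R = min(a, b) on (0.73, 0.14) = 0.14
  NOT U = 1 − 0.93 = 0.07
  R AND U = min(a, b) on (0.14, 0.93) = 0.14
  NOT U AND (R AND U) = min(a, b) on (0.07, 0.14) = 0.07
  (Q AND R) OR (NOT U AND (R AND U)) = max(a, b) on (0.14, 0.07) = 0.14
  → value = 0.1400
|0.0000 − 0.1400| = 0.140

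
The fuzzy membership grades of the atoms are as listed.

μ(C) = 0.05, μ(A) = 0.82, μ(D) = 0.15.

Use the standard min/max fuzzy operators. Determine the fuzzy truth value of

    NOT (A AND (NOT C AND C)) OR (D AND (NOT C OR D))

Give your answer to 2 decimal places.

0.95

NOT C = 1 − 0.05 = 0.95
NOT C AND C = min(a, b) on (0.95, 0.05) = 0.05
A AND (NOT C AND C) = min(a, b) on (0.82, 0.05) = 0.05
NOT (A AND (NOT C AND C)) = 1 − 0.05 = 0.95
NOT C = 1 − 0.05 = 0.95
NOT C OR D = max(a, b) on (0.95, 0.15) = 0.95
D AND (NOT C OR D) = min(a, b) on (0.15, 0.95) = 0.15
NOT (A AND (NOT C AND C)) OR (D AND (NOT C OR D)) = max(a, b) on (0.95, 0.15) = 0.95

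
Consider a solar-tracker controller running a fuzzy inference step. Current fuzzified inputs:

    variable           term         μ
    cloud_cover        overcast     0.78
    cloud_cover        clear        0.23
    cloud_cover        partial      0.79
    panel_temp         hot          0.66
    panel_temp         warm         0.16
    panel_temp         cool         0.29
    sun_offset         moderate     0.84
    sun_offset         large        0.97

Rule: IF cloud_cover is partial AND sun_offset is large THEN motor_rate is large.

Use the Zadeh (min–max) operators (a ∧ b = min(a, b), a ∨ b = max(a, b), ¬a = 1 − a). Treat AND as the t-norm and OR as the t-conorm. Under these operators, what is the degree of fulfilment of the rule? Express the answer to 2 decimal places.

firing strength: partial=0.79, large=0.97; AND[min(a, b)] → w = 0.79

0.79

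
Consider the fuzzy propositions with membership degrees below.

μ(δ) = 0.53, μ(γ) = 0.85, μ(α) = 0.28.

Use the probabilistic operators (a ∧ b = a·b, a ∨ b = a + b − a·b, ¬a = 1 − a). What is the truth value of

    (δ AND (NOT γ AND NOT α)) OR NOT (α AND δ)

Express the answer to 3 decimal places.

NOT γ = 1 − 0.8500 = 0.1500
NOT α = 1 − 0.2800 = 0.7200
NOT γ AND NOT α = a·b on (0.1500, 0.7200) = 0.1080
δ AND (NOT γ AND NOT α) = a·b on (0.5300, 0.1080) = 0.0572
α AND δ = a·b on (0.2800, 0.5300) = 0.1484
NOT (α AND δ) = 1 − 0.1484 = 0.8516
(δ AND (NOT γ AND NOT α)) OR NOT (α AND δ) = a + b − a·b on (0.0572, 0.8516) = 0.8601

0.860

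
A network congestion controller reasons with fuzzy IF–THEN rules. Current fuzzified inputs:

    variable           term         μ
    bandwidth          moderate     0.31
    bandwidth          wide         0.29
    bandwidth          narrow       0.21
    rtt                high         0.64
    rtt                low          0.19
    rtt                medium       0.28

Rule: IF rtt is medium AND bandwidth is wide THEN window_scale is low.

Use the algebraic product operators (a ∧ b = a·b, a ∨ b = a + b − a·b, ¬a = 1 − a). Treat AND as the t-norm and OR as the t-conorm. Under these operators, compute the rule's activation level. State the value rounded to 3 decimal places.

firing strength: medium=0.28, wide=0.29; AND[a·b] → w = 0.0812

0.081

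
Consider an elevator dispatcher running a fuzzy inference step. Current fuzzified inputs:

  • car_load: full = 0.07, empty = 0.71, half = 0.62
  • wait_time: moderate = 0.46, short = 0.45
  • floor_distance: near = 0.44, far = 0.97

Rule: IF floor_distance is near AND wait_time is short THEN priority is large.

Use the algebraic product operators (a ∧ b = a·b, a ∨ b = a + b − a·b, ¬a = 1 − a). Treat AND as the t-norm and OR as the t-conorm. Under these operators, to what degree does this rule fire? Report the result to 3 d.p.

firing strength: near=0.44, short=0.45; AND[a·b] → w = 0.1980

0.198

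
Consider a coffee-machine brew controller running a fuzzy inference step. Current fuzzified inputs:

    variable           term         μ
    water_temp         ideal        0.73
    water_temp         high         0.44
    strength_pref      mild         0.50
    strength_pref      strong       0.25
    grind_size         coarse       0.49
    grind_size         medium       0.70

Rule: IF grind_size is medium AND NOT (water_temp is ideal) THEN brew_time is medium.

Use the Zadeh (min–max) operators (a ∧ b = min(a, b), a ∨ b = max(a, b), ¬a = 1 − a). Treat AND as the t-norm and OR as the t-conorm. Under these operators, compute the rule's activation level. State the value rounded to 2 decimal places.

firing strength: medium=0.70, ¬ideal=1−0.73=0.27; AND[min(a, b)] → w = 0.27

0.27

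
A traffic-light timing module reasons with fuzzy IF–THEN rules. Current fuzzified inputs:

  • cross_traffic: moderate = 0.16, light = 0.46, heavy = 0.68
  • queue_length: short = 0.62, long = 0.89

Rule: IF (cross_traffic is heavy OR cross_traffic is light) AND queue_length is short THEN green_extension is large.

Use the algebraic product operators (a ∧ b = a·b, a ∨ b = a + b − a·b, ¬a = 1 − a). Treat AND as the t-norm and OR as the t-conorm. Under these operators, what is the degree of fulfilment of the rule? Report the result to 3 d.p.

firing strength: (heavy=0.68 OR light=0.46) = 0.8272; AND[a·b] with short=0.62 → w = 0.5129

0.513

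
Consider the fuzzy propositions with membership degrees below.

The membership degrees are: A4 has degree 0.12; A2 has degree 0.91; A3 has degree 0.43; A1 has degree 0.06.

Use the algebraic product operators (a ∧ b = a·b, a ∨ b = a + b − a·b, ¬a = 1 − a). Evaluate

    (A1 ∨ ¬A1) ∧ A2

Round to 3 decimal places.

0.859

¬A1 = 1 − 0.0600 = 0.9400
A1 ∨ ¬A1 = a + b − a·b on (0.0600, 0.9400) = 0.9436
(A1 ∨ ¬A1) ∧ A2 = a·b on (0.9436, 0.9100) = 0.8587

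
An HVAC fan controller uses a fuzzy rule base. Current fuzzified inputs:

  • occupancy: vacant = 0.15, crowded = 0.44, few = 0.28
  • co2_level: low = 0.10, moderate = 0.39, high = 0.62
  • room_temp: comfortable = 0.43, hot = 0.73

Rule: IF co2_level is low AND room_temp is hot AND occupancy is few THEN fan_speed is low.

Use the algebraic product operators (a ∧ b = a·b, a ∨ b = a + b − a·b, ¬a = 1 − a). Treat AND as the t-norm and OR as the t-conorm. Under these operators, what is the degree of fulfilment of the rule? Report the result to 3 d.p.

0.020

firing strength: low=0.10, hot=0.73, few=0.28; AND[a·b] → w = 0.0204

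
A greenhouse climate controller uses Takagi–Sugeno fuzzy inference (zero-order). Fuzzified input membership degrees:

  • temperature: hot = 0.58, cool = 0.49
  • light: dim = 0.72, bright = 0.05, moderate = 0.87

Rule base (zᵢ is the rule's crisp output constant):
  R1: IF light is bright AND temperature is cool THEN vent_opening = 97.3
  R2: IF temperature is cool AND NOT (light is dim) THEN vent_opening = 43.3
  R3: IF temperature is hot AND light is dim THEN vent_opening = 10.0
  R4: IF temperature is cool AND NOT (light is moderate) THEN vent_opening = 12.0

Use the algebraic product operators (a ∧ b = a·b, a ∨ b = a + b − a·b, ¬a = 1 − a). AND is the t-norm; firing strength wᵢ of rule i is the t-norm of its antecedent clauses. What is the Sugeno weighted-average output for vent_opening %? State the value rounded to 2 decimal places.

R1 (z=97.3): bright=0.05, cool=0.49; AND[a·b] → w = 0.0245
R2 (z=43.3): cool=0.49, ¬dim=1−0.72=0.28; AND[a·b] → w = 0.1372
R3 (z=10.0): hot=0.58, dim=0.72; AND[a·b] → w = 0.4176
R4 (z=12.0): cool=0.49, ¬moderate=1−0.87=0.13; AND[a·b] → w = 0.0637
Weighted average = (0.0245·97.3 + 0.1372·43.3 + 0.4176·10.0 + 0.0637·12.0) / (0.0245 + 0.1372 + 0.4176 + 0.0637)
  = 13.2650 / 0.6430 = 20.63

20.63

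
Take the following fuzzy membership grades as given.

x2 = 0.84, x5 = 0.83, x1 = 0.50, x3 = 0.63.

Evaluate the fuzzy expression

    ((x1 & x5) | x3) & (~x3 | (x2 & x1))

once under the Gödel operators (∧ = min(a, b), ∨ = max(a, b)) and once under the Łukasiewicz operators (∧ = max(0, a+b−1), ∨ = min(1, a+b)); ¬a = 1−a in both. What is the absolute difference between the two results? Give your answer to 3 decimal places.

Under Gödel:
  x1 & x5 = min(a, b) on (0.50, 0.83) = 0.50
  (x1 & x5) | x3 = max(a, b) on (0.50, 0.63) = 0.63
  ~x3 = 1 − 0.63 = 0.37
  x2 & x1 = min(a, b) on (0.84, 0.50) = 0.50
  ~x3 | (x2 & x1) = max(a, b) on (0.37, 0.50) = 0.50
  ((x1 & x5) | x3) & (~x3 | (x2 & x1)) = min(a, b) on (0.63, 0.50) = 0.50
  → value = 0.5000
Under Łukasiewicz:
  x1 & x5 = max(0, a+b−1) on (0.50, 0.83) = 0.33
  (x1 & x5) | x3 = min(1, a+b) on (0.33, 0.63) = 0.96
  ~x3 = 1 − 0.63 = 0.37
  x2 & x1 = max(0, a+b−1) on (0.84, 0.50) = 0.34
  ~x3 | (x2 & x1) = min(1, a+b) on (0.37, 0.34) = 0.71
  ((x1 & x5) | x3) & (~x3 | (x2 & x1)) = max(0, a+b−1) on (0.96, 0.71) = 0.67
  → value = 0.6700
|0.5000 − 0.6700| = 0.170

0.170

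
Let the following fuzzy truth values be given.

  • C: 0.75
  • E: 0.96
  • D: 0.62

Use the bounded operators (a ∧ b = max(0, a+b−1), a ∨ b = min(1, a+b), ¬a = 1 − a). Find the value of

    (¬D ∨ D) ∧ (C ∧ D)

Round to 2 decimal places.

0.37

¬D = 1 − 0.62 = 0.38
¬D ∨ D = min(1, a+b) on (0.38, 0.62) = 1.00
C ∧ D = max(0, a+b−1) on (0.75, 0.62) = 0.37
(¬D ∨ D) ∧ (C ∧ D) = max(0, a+b−1) on (1.00, 0.37) = 0.37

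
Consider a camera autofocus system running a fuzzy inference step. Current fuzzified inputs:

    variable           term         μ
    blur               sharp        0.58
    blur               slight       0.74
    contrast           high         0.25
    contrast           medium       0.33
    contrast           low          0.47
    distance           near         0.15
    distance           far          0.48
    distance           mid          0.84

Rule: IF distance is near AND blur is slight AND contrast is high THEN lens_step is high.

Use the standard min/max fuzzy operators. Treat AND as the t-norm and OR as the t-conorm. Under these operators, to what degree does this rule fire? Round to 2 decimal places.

firing strength: near=0.15, slight=0.74, high=0.25; AND[min(a, b)] → w = 0.15

0.15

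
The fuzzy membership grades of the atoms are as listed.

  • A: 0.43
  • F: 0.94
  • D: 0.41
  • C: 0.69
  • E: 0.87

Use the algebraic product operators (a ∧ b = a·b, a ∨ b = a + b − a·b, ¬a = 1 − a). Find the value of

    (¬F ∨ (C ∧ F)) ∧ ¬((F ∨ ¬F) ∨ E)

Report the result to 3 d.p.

0.005

¬F = 1 − 0.9400 = 0.0600
C ∧ F = a·b on (0.6900, 0.9400) = 0.6486
¬F ∨ (C ∧ F) = a + b − a·b on (0.0600, 0.6486) = 0.6697
¬F = 1 − 0.9400 = 0.0600
F ∨ ¬F = a + b − a·b on (0.9400, 0.0600) = 0.9436
(F ∨ ¬F) ∨ E = a + b − a·b on (0.9436, 0.8700) = 0.9927
¬((F ∨ ¬F) ∨ E) = 1 − 0.9927 = 0.0073
(¬F ∨ (C ∧ F)) ∧ ¬((F ∨ ¬F) ∨ E) = a·b on (0.6697, 0.0073) = 0.0049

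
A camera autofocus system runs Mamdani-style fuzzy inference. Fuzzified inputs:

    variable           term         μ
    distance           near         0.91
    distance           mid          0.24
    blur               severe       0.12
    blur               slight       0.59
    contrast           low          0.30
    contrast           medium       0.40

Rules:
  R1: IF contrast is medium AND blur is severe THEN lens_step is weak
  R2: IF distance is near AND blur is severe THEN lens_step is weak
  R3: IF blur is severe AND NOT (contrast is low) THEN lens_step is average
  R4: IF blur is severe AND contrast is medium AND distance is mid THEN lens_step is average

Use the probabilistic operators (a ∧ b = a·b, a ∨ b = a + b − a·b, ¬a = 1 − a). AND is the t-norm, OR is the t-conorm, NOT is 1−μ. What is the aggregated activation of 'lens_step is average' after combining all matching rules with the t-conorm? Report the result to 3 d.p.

0.095

R1: medium=0.40, severe=0.12; AND[a·b] → w = 0.0480
R2: near=0.91, severe=0.12; AND[a·b] → w = 0.1092
R3: severe=0.12, ¬low=1−0.30=0.70; AND[a·b] → w = 0.0840
R4: severe=0.12, medium=0.40, mid=0.24; AND[a·b] → w = 0.0115
Rules with consequent 'average': {R3, R4} → strengths 0.0840, 0.0115
Aggregate via t-conorm [a + b − a·b]: 0.0946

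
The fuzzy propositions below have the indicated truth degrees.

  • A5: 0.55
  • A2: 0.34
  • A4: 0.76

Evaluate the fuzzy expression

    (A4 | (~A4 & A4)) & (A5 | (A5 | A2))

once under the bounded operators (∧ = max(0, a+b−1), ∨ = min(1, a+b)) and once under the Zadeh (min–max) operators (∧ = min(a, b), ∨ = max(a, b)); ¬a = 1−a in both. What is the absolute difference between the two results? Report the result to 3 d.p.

Under bounded:
  ~A4 = 1 − 0.76 = 0.24
  ~A4 & A4 = max(0, a+b−1) on (0.24, 0.76) = 0.00
  A4 | (~A4 & A4) = min(1, a+b) on (0.76, 0.00) = 0.76
  A5 | A2 = min(1, a+b) on (0.55, 0.34) = 0.89
  A5 | (A5 | A2) = min(1, a+b) on (0.55, 0.89) = 1.00
  (A4 | (~A4 & A4)) & (A5 | (A5 | A2)) = max(0, a+b−1) on (0.76, 1.00) = 0.76
  → value = 0.7600
Under Zadeh (min–max):
  ~A4 = 1 − 0.76 = 0.24
  ~A4 & A4 = min(a, b) on (0.24, 0.76) = 0.24
  A4 | (~A4 & A4) = max(a, b) on (0.76, 0.24) = 0.76
  A5 | A2 = max(a, b) on (0.55, 0.34) = 0.55
  A5 | (A5 | A2) = max(a, b) on (0.55, 0.55) = 0.55
  (A4 | (~A4 & A4)) & (A5 | (A5 | A2)) = min(a, b) on (0.76, 0.55) = 0.55
  → value = 0.5500
|0.7600 − 0.5500| = 0.210

0.210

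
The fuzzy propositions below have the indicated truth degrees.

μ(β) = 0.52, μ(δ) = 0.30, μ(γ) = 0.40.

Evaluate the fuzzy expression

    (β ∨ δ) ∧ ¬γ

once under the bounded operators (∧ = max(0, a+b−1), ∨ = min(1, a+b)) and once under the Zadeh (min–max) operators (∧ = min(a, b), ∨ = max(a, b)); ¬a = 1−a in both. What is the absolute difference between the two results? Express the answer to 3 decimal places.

Under bounded:
  β ∨ δ = min(1, a+b) on (0.52, 0.30) = 0.82
  ¬γ = 1 − 0.40 = 0.60
  (β ∨ δ) ∧ ¬γ = max(0, a+b−1) on (0.82, 0.60) = 0.42
  → value = 0.4200
Under Zadeh (min–max):
  β ∨ δ = max(a, b) on (0.52, 0.30) = 0.52
  ¬γ = 1 − 0.40 = 0.60
  (β ∨ δ) ∧ ¬γ = min(a, b) on (0.52, 0.60) = 0.52
  → value = 0.5200
|0.4200 − 0.5200| = 0.100

0.100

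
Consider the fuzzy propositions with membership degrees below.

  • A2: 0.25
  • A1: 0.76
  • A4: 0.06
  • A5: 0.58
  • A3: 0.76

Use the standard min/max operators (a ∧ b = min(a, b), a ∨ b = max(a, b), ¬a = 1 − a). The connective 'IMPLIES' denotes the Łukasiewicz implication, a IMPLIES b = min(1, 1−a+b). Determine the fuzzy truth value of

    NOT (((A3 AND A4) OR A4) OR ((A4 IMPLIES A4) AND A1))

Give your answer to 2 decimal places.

A3 AND A4 = min(a, b) on (0.76, 0.06) = 0.06
(A3 AND A4) OR A4 = max(a, b) on (0.06, 0.06) = 0.06
A4 IMPLIES A4  [Łukasiewicz: min(1, 1−a+b)] with a=0.06, b=0.06 → 1.00
(A4 IMPLIES A4) AND A1 = min(a, b) on (1.00, 0.76) = 0.76
((A3 AND A4) OR A4) OR ((A4 IMPLIES A4) AND A1) = max(a, b) on (0.06, 0.76) = 0.76
NOT (((A3 AND A4) OR A4) OR ((A4 IMPLIES A4) AND A1)) = 1 − 0.76 = 0.24

0.24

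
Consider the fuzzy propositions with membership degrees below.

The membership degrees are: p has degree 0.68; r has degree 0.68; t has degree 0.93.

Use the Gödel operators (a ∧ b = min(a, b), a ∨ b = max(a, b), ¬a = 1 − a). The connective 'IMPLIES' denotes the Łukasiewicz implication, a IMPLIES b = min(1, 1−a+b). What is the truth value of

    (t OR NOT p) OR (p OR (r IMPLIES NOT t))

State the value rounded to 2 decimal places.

NOT p = 1 − 0.68 = 0.32
t OR NOT p = max(a, b) on (0.93, 0.32) = 0.93
NOT t = 1 − 0.93 = 0.07
r IMPLIES NOT t  [Łukasiewicz: min(1, 1−a+b)] with a=0.68, b=0.07 → 0.39
p OR (r IMPLIES NOT t) = max(a, b) on (0.68, 0.39) = 0.68
(t OR NOT p) OR (p OR (r IMPLIES NOT t)) = max(a, b) on (0.93, 0.68) = 0.93

0.93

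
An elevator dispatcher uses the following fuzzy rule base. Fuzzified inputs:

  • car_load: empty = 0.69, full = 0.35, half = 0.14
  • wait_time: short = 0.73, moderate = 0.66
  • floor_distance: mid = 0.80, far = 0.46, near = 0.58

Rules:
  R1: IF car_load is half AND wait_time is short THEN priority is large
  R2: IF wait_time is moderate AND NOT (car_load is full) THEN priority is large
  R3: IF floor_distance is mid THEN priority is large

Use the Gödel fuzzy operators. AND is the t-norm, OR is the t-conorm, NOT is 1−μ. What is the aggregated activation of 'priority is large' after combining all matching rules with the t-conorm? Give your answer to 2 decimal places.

R1: half=0.14, short=0.73; AND[min(a, b)] → w = 0.14
R2: moderate=0.66, ¬full=1−0.35=0.65; AND[min(a, b)] → w = 0.65
R3: mid=0.80 → w = 0.80
Rules with consequent 'large': {R1, R2, R3} → strengths 0.14, 0.65, 0.80
Aggregate via t-conorm [max(a, b)]: 0.80

0.80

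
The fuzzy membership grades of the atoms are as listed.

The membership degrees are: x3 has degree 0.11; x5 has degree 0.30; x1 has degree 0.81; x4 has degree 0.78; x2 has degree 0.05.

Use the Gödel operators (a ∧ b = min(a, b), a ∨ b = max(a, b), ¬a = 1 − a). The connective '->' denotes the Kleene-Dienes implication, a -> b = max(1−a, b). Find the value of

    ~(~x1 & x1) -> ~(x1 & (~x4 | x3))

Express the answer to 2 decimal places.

0.78

~x1 = 1 − 0.81 = 0.19
~x1 & x1 = min(a, b) on (0.19, 0.81) = 0.19
~(~x1 & x1) = 1 − 0.19 = 0.81
~x4 = 1 − 0.78 = 0.22
~x4 | x3 = max(a, b) on (0.22, 0.11) = 0.22
x1 & (~x4 | x3) = min(a, b) on (0.81, 0.22) = 0.22
~(x1 & (~x4 | x3)) = 1 − 0.22 = 0.78
~(~x1 & x1) -> ~(x1 & (~x4 | x3))  [Kleene-Dienes: max(1−a, b)] with a=0.81, b=0.78 → 0.78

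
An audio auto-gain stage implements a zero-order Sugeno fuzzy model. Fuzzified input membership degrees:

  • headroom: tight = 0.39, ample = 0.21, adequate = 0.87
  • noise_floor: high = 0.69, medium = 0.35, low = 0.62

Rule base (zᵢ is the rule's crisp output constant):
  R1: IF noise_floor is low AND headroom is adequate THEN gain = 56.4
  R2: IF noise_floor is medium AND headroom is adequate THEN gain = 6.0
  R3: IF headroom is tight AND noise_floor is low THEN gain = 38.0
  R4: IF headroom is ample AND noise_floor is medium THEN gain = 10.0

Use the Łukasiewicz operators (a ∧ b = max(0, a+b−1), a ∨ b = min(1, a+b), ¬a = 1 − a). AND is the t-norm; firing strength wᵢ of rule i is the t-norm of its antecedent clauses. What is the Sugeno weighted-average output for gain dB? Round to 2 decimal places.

40.74

R1 (z=56.4): low=0.62, adequate=0.87; AND[max(0, a+b−1)] → w = 0.49
R2 (z=6.0): medium=0.35, adequate=0.87; AND[max(0, a+b−1)] → w = 0.22
R3 (z=38.0): tight=0.39, low=0.62; AND[max(0, a+b−1)] → w = 0.01
R4 (z=10.0): ample=0.21, medium=0.35; AND[max(0, a+b−1)] → w = 0.00
Weighted average = (0.49·56.4 + 0.22·6.0 + 0.01·38.0 + 0.00·10.0) / (0.49 + 0.22 + 0.01 + 0.00)
  = 29.3360 / 0.7200 = 40.74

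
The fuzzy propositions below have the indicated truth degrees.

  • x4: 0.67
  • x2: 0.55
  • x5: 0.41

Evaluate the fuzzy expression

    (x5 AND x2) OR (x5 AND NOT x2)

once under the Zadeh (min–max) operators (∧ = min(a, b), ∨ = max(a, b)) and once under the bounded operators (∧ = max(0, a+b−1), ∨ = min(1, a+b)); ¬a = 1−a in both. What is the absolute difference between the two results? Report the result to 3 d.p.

0.410

Under Zadeh (min–max):
  x5 AND x2 = min(a, b) on (0.41, 0.55) = 0.41
  NOT x2 = 1 − 0.55 = 0.45
  x5 AND NOT x2 = min(a, b) on (0.41, 0.45) = 0.41
  (x5 AND x2) OR (x5 AND NOT x2) = max(a, b) on (0.41, 0.41) = 0.41
  → value = 0.4100
Under bounded:
  x5 AND x2 = max(0, a+b−1) on (0.41, 0.55) = 0.00
  NOT x2 = 1 − 0.55 = 0.45
  x5 AND NOT x2 = max(0, a+b−1) on (0.41, 0.45) = 0.00
  (x5 AND x2) OR (x5 AND NOT x2) = min(1, a+b) on (0.00, 0.00) = 0.00
  → value = 0.0000
|0.4100 − 0.0000| = 0.410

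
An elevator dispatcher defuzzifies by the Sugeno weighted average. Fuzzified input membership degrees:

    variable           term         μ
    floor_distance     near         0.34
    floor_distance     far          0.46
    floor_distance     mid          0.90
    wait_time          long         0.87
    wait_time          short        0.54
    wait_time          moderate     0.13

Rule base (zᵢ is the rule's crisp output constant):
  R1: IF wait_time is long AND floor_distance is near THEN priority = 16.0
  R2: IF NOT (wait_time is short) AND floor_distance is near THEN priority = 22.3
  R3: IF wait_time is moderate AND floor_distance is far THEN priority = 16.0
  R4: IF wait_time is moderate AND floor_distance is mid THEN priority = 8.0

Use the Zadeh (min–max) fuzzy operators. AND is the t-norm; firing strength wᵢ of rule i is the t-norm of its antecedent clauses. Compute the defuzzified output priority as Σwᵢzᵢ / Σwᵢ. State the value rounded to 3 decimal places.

R1 (z=16.0): long=0.87, near=0.34; AND[min(a, b)] → w = 0.34
R2 (z=22.3): ¬short=1−0.54=0.46, near=0.34; AND[min(a, b)] → w = 0.34
R3 (z=16.0): moderate=0.13, far=0.46; AND[min(a, b)] → w = 0.13
R4 (z=8.0): moderate=0.13, mid=0.90; AND[min(a, b)] → w = 0.13
Weighted average = (0.34·16.0 + 0.34·22.3 + 0.13·16.0 + 0.13·8.0) / (0.34 + 0.34 + 0.13 + 0.13)
  = 16.1420 / 0.9400 = 17.172

17.172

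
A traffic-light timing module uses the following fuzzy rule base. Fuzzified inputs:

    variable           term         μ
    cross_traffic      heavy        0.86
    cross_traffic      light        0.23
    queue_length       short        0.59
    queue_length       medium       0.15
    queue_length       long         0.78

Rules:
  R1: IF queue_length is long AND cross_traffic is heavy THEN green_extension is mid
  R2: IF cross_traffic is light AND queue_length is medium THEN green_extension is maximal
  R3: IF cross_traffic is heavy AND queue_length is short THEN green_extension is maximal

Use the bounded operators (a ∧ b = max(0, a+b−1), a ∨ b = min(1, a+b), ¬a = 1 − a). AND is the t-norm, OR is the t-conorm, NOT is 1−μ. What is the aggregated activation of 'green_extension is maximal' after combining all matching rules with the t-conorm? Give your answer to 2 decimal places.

0.45

R1: long=0.78, heavy=0.86; AND[max(0, a+b−1)] → w = 0.64
R2: light=0.23, medium=0.15; AND[max(0, a+b−1)] → w = 0.00
R3: heavy=0.86, short=0.59; AND[max(0, a+b−1)] → w = 0.45
Rules with consequent 'maximal': {R2, R3} → strengths 0.00, 0.45
Aggregate via t-conorm [min(1, a+b)]: 0.45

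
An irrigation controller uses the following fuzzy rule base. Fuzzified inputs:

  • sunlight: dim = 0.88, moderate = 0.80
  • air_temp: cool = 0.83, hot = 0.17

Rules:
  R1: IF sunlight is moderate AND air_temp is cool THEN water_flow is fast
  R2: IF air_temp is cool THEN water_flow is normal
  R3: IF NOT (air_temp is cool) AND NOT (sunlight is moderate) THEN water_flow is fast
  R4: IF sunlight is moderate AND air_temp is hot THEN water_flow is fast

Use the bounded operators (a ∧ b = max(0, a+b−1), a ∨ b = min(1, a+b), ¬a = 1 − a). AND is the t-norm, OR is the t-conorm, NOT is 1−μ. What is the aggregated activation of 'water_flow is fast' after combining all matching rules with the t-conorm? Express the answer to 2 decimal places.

R1: moderate=0.80, cool=0.83; AND[max(0, a+b−1)] → w = 0.63
R2: cool=0.83 → w = 0.83
R3: ¬cool=1−0.83=0.17, ¬moderate=1−0.80=0.20; AND[max(0, a+b−1)] → w = 0.00
R4: moderate=0.80, hot=0.17; AND[max(0, a+b−1)] → w = 0.00
Rules with consequent 'fast': {R1, R3, R4} → strengths 0.63, 0.00, 0.00
Aggregate via t-conorm [min(1, a+b)]: 0.63

0.63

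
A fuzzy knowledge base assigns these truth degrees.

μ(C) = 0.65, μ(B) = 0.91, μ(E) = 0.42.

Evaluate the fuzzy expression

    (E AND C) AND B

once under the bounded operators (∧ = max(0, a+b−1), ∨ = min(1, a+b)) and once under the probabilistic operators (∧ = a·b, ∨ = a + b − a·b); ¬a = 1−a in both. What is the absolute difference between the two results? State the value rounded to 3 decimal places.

Under bounded:
  E AND C = max(0, a+b−1) on (0.42, 0.65) = 0.07
  (E AND C) AND B = max(0, a+b−1) on (0.07, 0.91) = 0.00
  → value = 0.0000
Under probabilistic:
  E AND C = a·b on (0.4200, 0.6500) = 0.2730
  (E AND C) AND B = a·b on (0.2730, 0.9100) = 0.2484
  → value = 0.2484
|0.0000 − 0.2484| = 0.248

0.248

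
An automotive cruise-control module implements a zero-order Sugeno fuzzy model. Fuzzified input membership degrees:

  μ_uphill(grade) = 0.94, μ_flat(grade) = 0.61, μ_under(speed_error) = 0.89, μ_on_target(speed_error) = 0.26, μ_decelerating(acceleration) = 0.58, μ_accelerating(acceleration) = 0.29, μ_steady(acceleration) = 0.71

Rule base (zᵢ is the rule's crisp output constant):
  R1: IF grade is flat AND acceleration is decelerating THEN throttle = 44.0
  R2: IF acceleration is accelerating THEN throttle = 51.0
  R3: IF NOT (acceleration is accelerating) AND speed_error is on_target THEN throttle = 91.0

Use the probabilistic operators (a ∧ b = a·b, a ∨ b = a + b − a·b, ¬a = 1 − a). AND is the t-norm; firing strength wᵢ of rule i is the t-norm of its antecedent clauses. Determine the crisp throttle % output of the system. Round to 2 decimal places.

56.92

R1 (z=44.0): flat=0.61, decelerating=0.58; AND[a·b] → w = 0.3538
R2 (z=51.0): accelerating=0.29 → w = 0.2900
R3 (z=91.0): ¬accelerating=1−0.29=0.71, on_target=0.26; AND[a·b] → w = 0.1846
Weighted average = (0.3538·44.0 + 0.2900·51.0 + 0.1846·91.0) / (0.3538 + 0.2900 + 0.1846)
  = 47.1558 / 0.8284 = 56.92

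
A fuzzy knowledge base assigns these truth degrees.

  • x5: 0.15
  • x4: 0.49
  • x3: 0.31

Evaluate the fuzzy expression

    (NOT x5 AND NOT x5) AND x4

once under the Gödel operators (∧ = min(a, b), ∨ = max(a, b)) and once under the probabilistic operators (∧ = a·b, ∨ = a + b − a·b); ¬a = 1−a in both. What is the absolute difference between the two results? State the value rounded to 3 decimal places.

0.136

Under Gödel:
  NOT x5 = 1 − 0.15 = 0.85
  NOT x5 = 1 − 0.15 = 0.85
  NOT x5 AND NOT x5 = min(a, b) on (0.85, 0.85) = 0.85
  (NOT x5 AND NOT x5) AND x4 = min(a, b) on (0.85, 0.49) = 0.49
  → value = 0.4900
Under probabilistic:
  NOT x5 = 1 − 0.1500 = 0.8500
  NOT x5 = 1 − 0.1500 = 0.8500
  NOT x5 AND NOT x5 = a·b on (0.8500, 0.8500) = 0.7225
  (NOT x5 AND NOT x5) AND x4 = a·b on (0.7225, 0.4900) = 0.3540
  → value = 0.3540
|0.4900 − 0.3540| = 0.136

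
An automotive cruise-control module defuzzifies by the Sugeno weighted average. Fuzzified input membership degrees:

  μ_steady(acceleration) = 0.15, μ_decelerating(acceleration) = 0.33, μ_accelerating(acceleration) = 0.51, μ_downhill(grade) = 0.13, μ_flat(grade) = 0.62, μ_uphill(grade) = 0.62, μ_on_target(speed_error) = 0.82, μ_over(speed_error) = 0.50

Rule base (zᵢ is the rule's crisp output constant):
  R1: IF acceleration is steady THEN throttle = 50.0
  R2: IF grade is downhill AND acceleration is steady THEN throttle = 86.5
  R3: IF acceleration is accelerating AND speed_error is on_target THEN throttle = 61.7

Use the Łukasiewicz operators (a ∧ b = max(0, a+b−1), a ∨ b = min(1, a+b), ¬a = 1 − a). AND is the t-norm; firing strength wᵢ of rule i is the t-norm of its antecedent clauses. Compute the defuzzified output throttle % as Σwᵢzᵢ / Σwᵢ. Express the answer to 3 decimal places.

58.044

R1 (z=50.0): steady=0.15 → w = 0.15
R2 (z=86.5): downhill=0.13, steady=0.15; AND[max(0, a+b−1)] → w = 0.00
R3 (z=61.7): accelerating=0.51, on_target=0.82; AND[max(0, a+b−1)] → w = 0.33
Weighted average = (0.15·50.0 + 0.00·86.5 + 0.33·61.7) / (0.15 + 0.00 + 0.33)
  = 27.8610 / 0.4800 = 58.044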